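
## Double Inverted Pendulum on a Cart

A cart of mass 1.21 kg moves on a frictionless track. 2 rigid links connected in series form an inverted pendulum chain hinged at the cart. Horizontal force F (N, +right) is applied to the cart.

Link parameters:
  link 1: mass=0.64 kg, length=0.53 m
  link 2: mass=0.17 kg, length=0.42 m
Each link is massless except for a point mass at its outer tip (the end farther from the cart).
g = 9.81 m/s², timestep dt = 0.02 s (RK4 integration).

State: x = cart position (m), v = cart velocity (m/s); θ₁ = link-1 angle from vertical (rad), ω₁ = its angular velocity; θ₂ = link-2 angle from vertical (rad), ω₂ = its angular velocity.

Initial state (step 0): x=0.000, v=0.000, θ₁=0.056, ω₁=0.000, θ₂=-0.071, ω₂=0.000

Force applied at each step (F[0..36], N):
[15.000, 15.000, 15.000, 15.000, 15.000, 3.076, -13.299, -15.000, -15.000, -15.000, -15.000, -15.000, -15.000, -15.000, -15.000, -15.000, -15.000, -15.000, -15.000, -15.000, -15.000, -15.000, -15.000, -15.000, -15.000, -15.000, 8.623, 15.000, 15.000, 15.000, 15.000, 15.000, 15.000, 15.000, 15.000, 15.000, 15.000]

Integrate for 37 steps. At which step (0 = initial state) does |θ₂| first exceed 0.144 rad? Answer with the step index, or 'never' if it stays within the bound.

Answer: 28

Derivation:
apply F[0]=+15.000 → step 1: x=0.002, v=0.240, θ₁=0.052, ω₁=-0.420, θ₂=-0.072, ω₂=-0.079
apply F[1]=+15.000 → step 2: x=0.010, v=0.482, θ₁=0.039, ω₁=-0.846, θ₂=-0.074, ω₂=-0.151
apply F[2]=+15.000 → step 3: x=0.022, v=0.726, θ₁=0.018, ω₁=-1.286, θ₂=-0.078, ω₂=-0.211
apply F[3]=+15.000 → step 4: x=0.039, v=0.974, θ₁=-0.012, ω₁=-1.744, θ₂=-0.082, ω₂=-0.254
apply F[4]=+15.000 → step 5: x=0.061, v=1.225, θ₁=-0.052, ω₁=-2.225, θ₂=-0.088, ω₂=-0.278
apply F[5]=+3.076 → step 6: x=0.086, v=1.282, θ₁=-0.098, ω₁=-2.360, θ₂=-0.093, ω₂=-0.285
apply F[6]=-13.299 → step 7: x=0.109, v=1.076, θ₁=-0.142, ω₁=-2.020, θ₂=-0.099, ω₂=-0.273
apply F[7]=-15.000 → step 8: x=0.129, v=0.849, θ₁=-0.178, ω₁=-1.662, θ₂=-0.104, ω₂=-0.238
apply F[8]=-15.000 → step 9: x=0.143, v=0.628, θ₁=-0.208, ω₁=-1.334, θ₂=-0.108, ω₂=-0.182
apply F[9]=-15.000 → step 10: x=0.154, v=0.413, θ₁=-0.232, ω₁=-1.031, θ₂=-0.111, ω₂=-0.108
apply F[10]=-15.000 → step 11: x=0.160, v=0.202, θ₁=-0.250, ω₁=-0.748, θ₂=-0.113, ω₂=-0.018
apply F[11]=-15.000 → step 12: x=0.162, v=-0.006, θ₁=-0.262, ω₁=-0.479, θ₂=-0.112, ω₂=0.084
apply F[12]=-15.000 → step 13: x=0.160, v=-0.211, θ₁=-0.269, ω₁=-0.221, θ₂=-0.109, ω₂=0.196
apply F[13]=-15.000 → step 14: x=0.153, v=-0.416, θ₁=-0.271, ω₁=0.033, θ₂=-0.104, ω₂=0.314
apply F[14]=-15.000 → step 15: x=0.143, v=-0.621, θ₁=-0.268, ω₁=0.287, θ₂=-0.097, ω₂=0.437
apply F[15]=-15.000 → step 16: x=0.129, v=-0.827, θ₁=-0.259, ω₁=0.547, θ₂=-0.087, ω₂=0.560
apply F[16]=-15.000 → step 17: x=0.110, v=-1.036, θ₁=-0.246, ω₁=0.815, θ₂=-0.074, ω₂=0.681
apply F[17]=-15.000 → step 18: x=0.087, v=-1.248, θ₁=-0.227, ω₁=1.099, θ₂=-0.059, ω₂=0.797
apply F[18]=-15.000 → step 19: x=0.060, v=-1.465, θ₁=-0.202, ω₁=1.403, θ₂=-0.042, ω₂=0.904
apply F[19]=-15.000 → step 20: x=0.028, v=-1.687, θ₁=-0.170, ω₁=1.731, θ₂=-0.023, ω₂=0.998
apply F[20]=-15.000 → step 21: x=-0.008, v=-1.916, θ₁=-0.132, ω₁=2.090, θ₂=-0.003, ω₂=1.076
apply F[21]=-15.000 → step 22: x=-0.048, v=-2.152, θ₁=-0.086, ω₁=2.483, θ₂=0.020, ω₂=1.134
apply F[22]=-15.000 → step 23: x=-0.094, v=-2.395, θ₁=-0.033, ω₁=2.912, θ₂=0.043, ω₂=1.170
apply F[23]=-15.000 → step 24: x=-0.144, v=-2.642, θ₁=0.030, ω₁=3.376, θ₂=0.066, ω₂=1.186
apply F[24]=-15.000 → step 25: x=-0.199, v=-2.892, θ₁=0.103, ω₁=3.869, θ₂=0.090, ω₂=1.188
apply F[25]=-15.000 → step 26: x=-0.260, v=-3.137, θ₁=0.185, ω₁=4.379, θ₂=0.114, ω₂=1.192
apply F[26]=+8.623 → step 27: x=-0.321, v=-2.998, θ₁=0.271, ω₁=4.209, θ₂=0.138, ω₂=1.184
apply F[27]=+15.000 → step 28: x=-0.379, v=-2.767, θ₁=0.352, ω₁=3.913, θ₂=0.161, ω₂=1.144
apply F[28]=+15.000 → step 29: x=-0.432, v=-2.547, θ₁=0.428, ω₁=3.681, θ₂=0.183, ω₂=1.073
apply F[29]=+15.000 → step 30: x=-0.481, v=-2.338, θ₁=0.500, ω₁=3.509, θ₂=0.204, ω₂=0.969
apply F[30]=+15.000 → step 31: x=-0.525, v=-2.137, θ₁=0.569, ω₁=3.392, θ₂=0.222, ω₂=0.836
apply F[31]=+15.000 → step 32: x=-0.566, v=-1.945, θ₁=0.636, ω₁=3.326, θ₂=0.237, ω₂=0.677
apply F[32]=+15.000 → step 33: x=-0.603, v=-1.757, θ₁=0.702, ω₁=3.306, θ₂=0.249, ω₂=0.494
apply F[33]=+15.000 → step 34: x=-0.637, v=-1.574, θ₁=0.768, ω₁=3.327, θ₂=0.256, ω₂=0.294
apply F[34]=+15.000 → step 35: x=-0.666, v=-1.392, θ₁=0.835, ω₁=3.385, θ₂=0.260, ω₂=0.079
apply F[35]=+15.000 → step 36: x=-0.692, v=-1.211, θ₁=0.904, ω₁=3.477, θ₂=0.260, ω₂=-0.144
apply F[36]=+15.000 → step 37: x=-0.715, v=-1.027, θ₁=0.975, ω₁=3.600, θ₂=0.254, ω₂=-0.370
|θ₂| = 0.161 > 0.144 first at step 28.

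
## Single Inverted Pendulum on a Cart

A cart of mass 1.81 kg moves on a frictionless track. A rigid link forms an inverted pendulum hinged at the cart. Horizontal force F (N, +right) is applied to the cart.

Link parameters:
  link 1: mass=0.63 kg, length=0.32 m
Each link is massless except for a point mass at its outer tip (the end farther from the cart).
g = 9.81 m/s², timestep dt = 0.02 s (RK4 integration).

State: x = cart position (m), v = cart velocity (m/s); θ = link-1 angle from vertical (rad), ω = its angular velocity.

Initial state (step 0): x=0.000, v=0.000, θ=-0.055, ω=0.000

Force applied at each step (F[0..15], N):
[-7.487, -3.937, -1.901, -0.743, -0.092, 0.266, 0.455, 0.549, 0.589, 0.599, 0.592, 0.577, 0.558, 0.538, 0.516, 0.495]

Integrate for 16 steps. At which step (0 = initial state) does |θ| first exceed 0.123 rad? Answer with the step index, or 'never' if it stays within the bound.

Answer: never

Derivation:
apply F[0]=-7.487 → step 1: x=-0.001, v=-0.079, θ=-0.053, ω=0.213
apply F[1]=-3.937 → step 2: x=-0.003, v=-0.119, θ=-0.048, ω=0.307
apply F[2]=-1.901 → step 3: x=-0.005, v=-0.137, θ=-0.041, ω=0.336
apply F[3]=-0.743 → step 4: x=-0.008, v=-0.143, θ=-0.035, ω=0.330
apply F[4]=-0.092 → step 5: x=-0.011, v=-0.141, θ=-0.028, ω=0.308
apply F[5]=+0.266 → step 6: x=-0.014, v=-0.137, θ=-0.022, ω=0.278
apply F[6]=+0.455 → step 7: x=-0.016, v=-0.130, θ=-0.017, ω=0.246
apply F[7]=+0.549 → step 8: x=-0.019, v=-0.123, θ=-0.013, ω=0.214
apply F[8]=+0.589 → step 9: x=-0.021, v=-0.116, θ=-0.009, ω=0.185
apply F[9]=+0.599 → step 10: x=-0.024, v=-0.109, θ=-0.005, ω=0.159
apply F[10]=+0.592 → step 11: x=-0.026, v=-0.102, θ=-0.002, ω=0.136
apply F[11]=+0.577 → step 12: x=-0.028, v=-0.096, θ=0.000, ω=0.115
apply F[12]=+0.558 → step 13: x=-0.030, v=-0.090, θ=0.002, ω=0.097
apply F[13]=+0.538 → step 14: x=-0.031, v=-0.084, θ=0.004, ω=0.081
apply F[14]=+0.516 → step 15: x=-0.033, v=-0.079, θ=0.006, ω=0.067
apply F[15]=+0.495 → step 16: x=-0.034, v=-0.074, θ=0.007, ω=0.055
max |θ| = 0.055 ≤ 0.123 over all 17 states.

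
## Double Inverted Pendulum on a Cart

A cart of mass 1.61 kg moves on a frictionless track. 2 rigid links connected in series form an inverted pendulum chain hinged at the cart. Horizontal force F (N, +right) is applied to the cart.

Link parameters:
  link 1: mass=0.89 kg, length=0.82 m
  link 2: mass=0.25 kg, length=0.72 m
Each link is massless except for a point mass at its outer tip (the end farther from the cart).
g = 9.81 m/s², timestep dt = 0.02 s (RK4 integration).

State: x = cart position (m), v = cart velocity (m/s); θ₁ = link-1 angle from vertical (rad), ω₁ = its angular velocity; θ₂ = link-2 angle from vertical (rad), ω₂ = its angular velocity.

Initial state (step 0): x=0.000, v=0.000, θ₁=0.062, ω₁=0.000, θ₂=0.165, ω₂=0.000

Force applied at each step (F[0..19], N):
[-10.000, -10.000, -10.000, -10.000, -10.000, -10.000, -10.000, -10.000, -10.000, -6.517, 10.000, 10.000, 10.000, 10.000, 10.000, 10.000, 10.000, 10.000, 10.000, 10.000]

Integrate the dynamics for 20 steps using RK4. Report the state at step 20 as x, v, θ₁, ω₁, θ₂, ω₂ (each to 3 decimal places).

Answer: x=-0.315, v=-0.518, θ₁=0.610, ω₁=2.046, θ₂=0.179, ω₂=-0.418

Derivation:
apply F[0]=-10.000 → step 1: x=-0.001, v=-0.132, θ₁=0.064, ω₁=0.170, θ₂=0.165, ω₂=0.034
apply F[1]=-10.000 → step 2: x=-0.005, v=-0.265, θ₁=0.069, ω₁=0.341, θ₂=0.166, ω₂=0.067
apply F[2]=-10.000 → step 3: x=-0.012, v=-0.399, θ₁=0.077, ω₁=0.515, θ₂=0.168, ω₂=0.097
apply F[3]=-10.000 → step 4: x=-0.021, v=-0.534, θ₁=0.089, ω₁=0.693, θ₂=0.170, ω₂=0.125
apply F[4]=-10.000 → step 5: x=-0.033, v=-0.670, θ₁=0.105, ω₁=0.877, θ₂=0.173, ω₂=0.147
apply F[5]=-10.000 → step 6: x=-0.048, v=-0.807, θ₁=0.125, ω₁=1.068, θ₂=0.176, ω₂=0.165
apply F[6]=-10.000 → step 7: x=-0.066, v=-0.946, θ₁=0.148, ω₁=1.266, θ₂=0.180, ω₂=0.176
apply F[7]=-10.000 → step 8: x=-0.086, v=-1.086, θ₁=0.175, ω₁=1.472, θ₂=0.183, ω₂=0.181
apply F[8]=-10.000 → step 9: x=-0.109, v=-1.227, θ₁=0.207, ω₁=1.686, θ₂=0.187, ω₂=0.180
apply F[9]=-6.517 → step 10: x=-0.135, v=-1.326, θ₁=0.242, ω₁=1.859, θ₂=0.190, ω₂=0.173
apply F[10]=+10.000 → step 11: x=-0.160, v=-1.231, θ₁=0.279, ω₁=1.812, θ₂=0.194, ω₂=0.153
apply F[11]=+10.000 → step 12: x=-0.184, v=-1.140, θ₁=0.315, ω₁=1.782, θ₂=0.196, ω₂=0.124
apply F[12]=+10.000 → step 13: x=-0.206, v=-1.053, θ₁=0.350, ω₁=1.767, θ₂=0.198, ω₂=0.086
apply F[13]=+10.000 → step 14: x=-0.226, v=-0.970, θ₁=0.386, ω₁=1.767, θ₂=0.200, ω₂=0.038
apply F[14]=+10.000 → step 15: x=-0.245, v=-0.890, θ₁=0.421, ω₁=1.782, θ₂=0.200, ω₂=-0.019
apply F[15]=+10.000 → step 16: x=-0.262, v=-0.812, θ₁=0.457, ω₁=1.810, θ₂=0.199, ω₂=-0.085
apply F[16]=+10.000 → step 17: x=-0.277, v=-0.737, θ₁=0.494, ω₁=1.852, θ₂=0.196, ω₂=-0.158
apply F[17]=+10.000 → step 18: x=-0.291, v=-0.663, θ₁=0.531, ω₁=1.905, θ₂=0.192, ω₂=-0.239
apply F[18]=+10.000 → step 19: x=-0.304, v=-0.590, θ₁=0.570, ω₁=1.970, θ₂=0.187, ω₂=-0.326
apply F[19]=+10.000 → step 20: x=-0.315, v=-0.518, θ₁=0.610, ω₁=2.046, θ₂=0.179, ω₂=-0.418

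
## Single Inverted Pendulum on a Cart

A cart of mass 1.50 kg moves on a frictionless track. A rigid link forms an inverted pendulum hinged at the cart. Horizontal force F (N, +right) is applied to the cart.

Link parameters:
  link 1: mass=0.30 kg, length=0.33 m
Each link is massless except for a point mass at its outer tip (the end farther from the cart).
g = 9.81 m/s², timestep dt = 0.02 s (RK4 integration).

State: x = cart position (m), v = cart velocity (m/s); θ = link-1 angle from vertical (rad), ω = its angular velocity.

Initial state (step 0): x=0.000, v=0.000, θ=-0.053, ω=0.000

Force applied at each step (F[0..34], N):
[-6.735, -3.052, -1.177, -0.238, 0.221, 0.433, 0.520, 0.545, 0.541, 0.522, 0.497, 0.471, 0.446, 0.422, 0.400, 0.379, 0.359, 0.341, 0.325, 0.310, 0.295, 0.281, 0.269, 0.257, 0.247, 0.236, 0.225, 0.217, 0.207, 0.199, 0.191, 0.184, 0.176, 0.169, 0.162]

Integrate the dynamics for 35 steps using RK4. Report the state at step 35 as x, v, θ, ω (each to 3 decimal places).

Answer: x=-0.047, v=-0.012, θ=0.009, ω=-0.012

Derivation:
apply F[0]=-6.735 → step 1: x=-0.001, v=-0.088, θ=-0.051, ω=0.234
apply F[1]=-3.052 → step 2: x=-0.003, v=-0.127, θ=-0.045, ω=0.323
apply F[2]=-1.177 → step 3: x=-0.006, v=-0.141, θ=-0.038, ω=0.341
apply F[3]=-0.238 → step 4: x=-0.009, v=-0.142, θ=-0.032, ω=0.326
apply F[4]=+0.221 → step 5: x=-0.011, v=-0.138, θ=-0.026, ω=0.296
apply F[5]=+0.433 → step 6: x=-0.014, v=-0.132, θ=-0.020, ω=0.263
apply F[6]=+0.520 → step 7: x=-0.017, v=-0.124, θ=-0.015, ω=0.229
apply F[7]=+0.545 → step 8: x=-0.019, v=-0.116, θ=-0.011, ω=0.198
apply F[8]=+0.541 → step 9: x=-0.021, v=-0.109, θ=-0.007, ω=0.170
apply F[9]=+0.522 → step 10: x=-0.023, v=-0.102, θ=-0.004, ω=0.145
apply F[10]=+0.497 → step 11: x=-0.025, v=-0.095, θ=-0.001, ω=0.123
apply F[11]=+0.471 → step 12: x=-0.027, v=-0.088, θ=0.001, ω=0.103
apply F[12]=+0.446 → step 13: x=-0.029, v=-0.083, θ=0.003, ω=0.087
apply F[13]=+0.422 → step 14: x=-0.030, v=-0.077, θ=0.004, ω=0.072
apply F[14]=+0.400 → step 15: x=-0.032, v=-0.072, θ=0.006, ω=0.060
apply F[15]=+0.379 → step 16: x=-0.033, v=-0.067, θ=0.007, ω=0.049
apply F[16]=+0.359 → step 17: x=-0.035, v=-0.063, θ=0.008, ω=0.040
apply F[17]=+0.341 → step 18: x=-0.036, v=-0.058, θ=0.008, ω=0.032
apply F[18]=+0.325 → step 19: x=-0.037, v=-0.054, θ=0.009, ω=0.025
apply F[19]=+0.310 → step 20: x=-0.038, v=-0.051, θ=0.009, ω=0.019
apply F[20]=+0.295 → step 21: x=-0.039, v=-0.047, θ=0.010, ω=0.013
apply F[21]=+0.281 → step 22: x=-0.040, v=-0.044, θ=0.010, ω=0.009
apply F[22]=+0.269 → step 23: x=-0.041, v=-0.041, θ=0.010, ω=0.005
apply F[23]=+0.257 → step 24: x=-0.042, v=-0.038, θ=0.010, ω=0.002
apply F[24]=+0.247 → step 25: x=-0.042, v=-0.035, θ=0.010, ω=-0.000
apply F[25]=+0.236 → step 26: x=-0.043, v=-0.032, θ=0.010, ω=-0.003
apply F[26]=+0.225 → step 27: x=-0.044, v=-0.029, θ=0.010, ω=-0.005
apply F[27]=+0.217 → step 28: x=-0.044, v=-0.027, θ=0.010, ω=-0.006
apply F[28]=+0.207 → step 29: x=-0.045, v=-0.024, θ=0.010, ω=-0.008
apply F[29]=+0.199 → step 30: x=-0.045, v=-0.022, θ=0.010, ω=-0.009
apply F[30]=+0.191 → step 31: x=-0.045, v=-0.020, θ=0.009, ω=-0.010
apply F[31]=+0.184 → step 32: x=-0.046, v=-0.018, θ=0.009, ω=-0.010
apply F[32]=+0.176 → step 33: x=-0.046, v=-0.016, θ=0.009, ω=-0.011
apply F[33]=+0.169 → step 34: x=-0.046, v=-0.014, θ=0.009, ω=-0.011
apply F[34]=+0.162 → step 35: x=-0.047, v=-0.012, θ=0.009, ω=-0.012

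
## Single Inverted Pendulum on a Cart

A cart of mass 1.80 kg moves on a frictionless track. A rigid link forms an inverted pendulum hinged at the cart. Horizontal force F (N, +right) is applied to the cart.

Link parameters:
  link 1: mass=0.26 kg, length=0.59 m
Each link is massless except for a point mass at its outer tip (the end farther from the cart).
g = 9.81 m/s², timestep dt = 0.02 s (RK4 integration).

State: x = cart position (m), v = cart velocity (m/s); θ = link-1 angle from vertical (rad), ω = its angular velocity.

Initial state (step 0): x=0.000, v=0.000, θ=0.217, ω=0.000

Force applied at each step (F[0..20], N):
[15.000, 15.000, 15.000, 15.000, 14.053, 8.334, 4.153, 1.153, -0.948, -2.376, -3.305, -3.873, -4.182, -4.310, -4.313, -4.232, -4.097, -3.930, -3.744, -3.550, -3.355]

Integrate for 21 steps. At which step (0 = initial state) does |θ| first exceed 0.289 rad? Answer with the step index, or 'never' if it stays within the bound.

apply F[0]=+15.000 → step 1: x=0.002, v=0.160, θ=0.215, ω=-0.193
apply F[1]=+15.000 → step 2: x=0.006, v=0.319, θ=0.209, ω=-0.388
apply F[2]=+15.000 → step 3: x=0.014, v=0.480, θ=0.200, ω=-0.586
apply F[3]=+15.000 → step 4: x=0.026, v=0.640, θ=0.186, ω=-0.789
apply F[4]=+14.053 → step 5: x=0.040, v=0.791, θ=0.168, ω=-0.982
apply F[5]=+8.334 → step 6: x=0.057, v=0.879, θ=0.148, ω=-1.077
apply F[6]=+4.153 → step 7: x=0.075, v=0.922, θ=0.126, ω=-1.103
apply F[7]=+1.153 → step 8: x=0.093, v=0.932, θ=0.104, ω=-1.082
apply F[8]=-0.948 → step 9: x=0.112, v=0.919, θ=0.083, ω=-1.029
apply F[9]=-2.376 → step 10: x=0.130, v=0.890, θ=0.063, ω=-0.957
apply F[10]=-3.305 → step 11: x=0.147, v=0.852, θ=0.045, ω=-0.874
apply F[11]=-3.873 → step 12: x=0.164, v=0.808, θ=0.028, ω=-0.788
apply F[12]=-4.182 → step 13: x=0.179, v=0.761, θ=0.013, ω=-0.701
apply F[13]=-4.310 → step 14: x=0.194, v=0.713, θ=-0.000, ω=-0.618
apply F[14]=-4.313 → step 15: x=0.208, v=0.665, θ=-0.012, ω=-0.539
apply F[15]=-4.232 → step 16: x=0.221, v=0.619, θ=-0.022, ω=-0.466
apply F[16]=-4.097 → step 17: x=0.233, v=0.574, θ=-0.030, ω=-0.398
apply F[17]=-3.930 → step 18: x=0.244, v=0.531, θ=-0.038, ω=-0.337
apply F[18]=-3.744 → step 19: x=0.254, v=0.491, θ=-0.044, ω=-0.282
apply F[19]=-3.550 → step 20: x=0.263, v=0.453, θ=-0.049, ω=-0.233
apply F[20]=-3.355 → step 21: x=0.272, v=0.417, θ=-0.053, ω=-0.190
max |θ| = 0.217 ≤ 0.289 over all 22 states.

Answer: never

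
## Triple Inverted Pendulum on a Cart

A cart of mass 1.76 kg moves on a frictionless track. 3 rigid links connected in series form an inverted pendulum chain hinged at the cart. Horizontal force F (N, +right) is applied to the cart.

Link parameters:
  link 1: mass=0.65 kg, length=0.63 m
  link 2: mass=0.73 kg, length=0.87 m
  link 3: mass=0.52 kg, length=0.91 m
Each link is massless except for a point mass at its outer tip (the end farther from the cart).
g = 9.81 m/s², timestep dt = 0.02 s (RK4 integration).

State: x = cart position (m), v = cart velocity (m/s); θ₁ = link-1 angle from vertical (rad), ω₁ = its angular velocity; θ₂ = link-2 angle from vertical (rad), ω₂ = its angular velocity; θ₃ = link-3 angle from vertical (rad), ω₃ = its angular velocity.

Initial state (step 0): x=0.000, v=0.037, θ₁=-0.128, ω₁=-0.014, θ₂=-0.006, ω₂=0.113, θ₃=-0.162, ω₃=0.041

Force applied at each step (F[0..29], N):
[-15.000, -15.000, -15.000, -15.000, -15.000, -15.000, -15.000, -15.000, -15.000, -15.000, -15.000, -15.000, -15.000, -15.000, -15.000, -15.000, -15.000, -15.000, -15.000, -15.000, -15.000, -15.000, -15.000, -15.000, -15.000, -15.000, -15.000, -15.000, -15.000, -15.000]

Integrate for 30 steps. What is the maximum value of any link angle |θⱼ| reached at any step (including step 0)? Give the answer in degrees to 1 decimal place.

Answer: 89.3°

Derivation:
apply F[0]=-15.000 → step 1: x=-0.001, v=-0.105, θ₁=-0.127, ω₁=0.095, θ₂=-0.003, ω₂=0.223, θ₃=-0.162, ω₃=-0.018
apply F[1]=-15.000 → step 2: x=-0.004, v=-0.248, θ₁=-0.124, ω₁=0.205, θ₂=0.003, ω₂=0.334, θ₃=-0.163, ω₃=-0.079
apply F[2]=-15.000 → step 3: x=-0.011, v=-0.392, θ₁=-0.119, ω₁=0.317, θ₂=0.011, ω₂=0.448, θ₃=-0.165, ω₃=-0.142
apply F[3]=-15.000 → step 4: x=-0.020, v=-0.538, θ₁=-0.111, ω₁=0.434, θ₂=0.021, ω₂=0.562, θ₃=-0.168, ω₃=-0.207
apply F[4]=-15.000 → step 5: x=-0.032, v=-0.687, θ₁=-0.102, ω₁=0.559, θ₂=0.033, ω₂=0.678, θ₃=-0.173, ω₃=-0.276
apply F[5]=-15.000 → step 6: x=-0.047, v=-0.838, θ₁=-0.089, ω₁=0.693, θ₂=0.048, ω₂=0.794, θ₃=-0.180, ω₃=-0.349
apply F[6]=-15.000 → step 7: x=-0.066, v=-0.992, θ₁=-0.074, ω₁=0.840, θ₂=0.065, ω₂=0.910, θ₃=-0.187, ω₃=-0.426
apply F[7]=-15.000 → step 8: x=-0.087, v=-1.151, θ₁=-0.055, ω₁=1.003, θ₂=0.084, ω₂=1.023, θ₃=-0.197, ω₃=-0.506
apply F[8]=-15.000 → step 9: x=-0.112, v=-1.313, θ₁=-0.034, ω₁=1.183, θ₂=0.106, ω₂=1.132, θ₃=-0.208, ω₃=-0.588
apply F[9]=-15.000 → step 10: x=-0.140, v=-1.480, θ₁=-0.008, ω₁=1.385, θ₂=0.130, ω₂=1.234, θ₃=-0.220, ω₃=-0.671
apply F[10]=-15.000 → step 11: x=-0.171, v=-1.652, θ₁=0.022, ω₁=1.610, θ₂=0.155, ω₂=1.326, θ₃=-0.234, ω₃=-0.751
apply F[11]=-15.000 → step 12: x=-0.206, v=-1.827, θ₁=0.057, ω₁=1.861, θ₂=0.183, ω₂=1.404, θ₃=-0.250, ω₃=-0.825
apply F[12]=-15.000 → step 13: x=-0.244, v=-2.005, θ₁=0.097, ω₁=2.138, θ₂=0.211, ω₂=1.465, θ₃=-0.267, ω₃=-0.888
apply F[13]=-15.000 → step 14: x=-0.286, v=-2.185, θ₁=0.142, ω₁=2.441, θ₂=0.241, ω₂=1.505, θ₃=-0.286, ω₃=-0.936
apply F[14]=-15.000 → step 15: x=-0.331, v=-2.363, θ₁=0.194, ω₁=2.765, θ₂=0.271, ω₂=1.524, θ₃=-0.305, ω₃=-0.962
apply F[15]=-15.000 → step 16: x=-0.380, v=-2.537, θ₁=0.253, ω₁=3.102, θ₂=0.302, ω₂=1.522, θ₃=-0.324, ω₃=-0.960
apply F[16]=-15.000 → step 17: x=-0.433, v=-2.702, θ₁=0.319, ω₁=3.444, θ₂=0.332, ω₂=1.504, θ₃=-0.343, ω₃=-0.926
apply F[17]=-15.000 → step 18: x=-0.488, v=-2.853, θ₁=0.391, ω₁=3.776, θ₂=0.362, ω₂=1.477, θ₃=-0.361, ω₃=-0.854
apply F[18]=-15.000 → step 19: x=-0.547, v=-2.987, θ₁=0.469, ω₁=4.085, θ₂=0.391, ω₂=1.454, θ₃=-0.377, ω₃=-0.746
apply F[19]=-15.000 → step 20: x=-0.608, v=-3.101, θ₁=0.554, ω₁=4.360, θ₂=0.420, ω₂=1.445, θ₃=-0.390, ω₃=-0.603
apply F[20]=-15.000 → step 21: x=-0.671, v=-3.193, θ₁=0.644, ω₁=4.594, θ₂=0.449, ω₂=1.464, θ₃=-0.401, ω₃=-0.431
apply F[21]=-15.000 → step 22: x=-0.735, v=-3.263, θ₁=0.737, ω₁=4.785, θ₂=0.479, ω₂=1.518, θ₃=-0.407, ω₃=-0.235
apply F[22]=-15.000 → step 23: x=-0.801, v=-3.313, θ₁=0.835, ω₁=4.936, θ₂=0.510, ω₂=1.613, θ₃=-0.410, ω₃=-0.023
apply F[23]=-15.000 → step 24: x=-0.868, v=-3.346, θ₁=0.935, ω₁=5.052, θ₂=0.544, ω₂=1.749, θ₃=-0.408, ω₃=0.201
apply F[24]=-15.000 → step 25: x=-0.935, v=-3.364, θ₁=1.037, ω₁=5.139, θ₂=0.580, ω₂=1.926, θ₃=-0.402, ω₃=0.433
apply F[25]=-15.000 → step 26: x=-1.002, v=-3.368, θ₁=1.140, ω₁=5.200, θ₂=0.621, ω₂=2.141, θ₃=-0.391, ω₃=0.674
apply F[26]=-15.000 → step 27: x=-1.070, v=-3.361, θ₁=1.244, ω₁=5.238, θ₂=0.666, ω₂=2.390, θ₃=-0.375, ω₃=0.924
apply F[27]=-15.000 → step 28: x=-1.137, v=-3.343, θ₁=1.349, ω₁=5.254, θ₂=0.717, ω₂=2.672, θ₃=-0.354, ω₃=1.184
apply F[28]=-15.000 → step 29: x=-1.203, v=-3.317, θ₁=1.454, ω₁=5.248, θ₂=0.773, ω₂=2.982, θ₃=-0.327, ω₃=1.457
apply F[29]=-15.000 → step 30: x=-1.269, v=-3.284, θ₁=1.559, ω₁=5.215, θ₂=0.836, ω₂=3.316, θ₃=-0.295, ω₃=1.749
Max |angle| over trajectory = 1.559 rad = 89.3°.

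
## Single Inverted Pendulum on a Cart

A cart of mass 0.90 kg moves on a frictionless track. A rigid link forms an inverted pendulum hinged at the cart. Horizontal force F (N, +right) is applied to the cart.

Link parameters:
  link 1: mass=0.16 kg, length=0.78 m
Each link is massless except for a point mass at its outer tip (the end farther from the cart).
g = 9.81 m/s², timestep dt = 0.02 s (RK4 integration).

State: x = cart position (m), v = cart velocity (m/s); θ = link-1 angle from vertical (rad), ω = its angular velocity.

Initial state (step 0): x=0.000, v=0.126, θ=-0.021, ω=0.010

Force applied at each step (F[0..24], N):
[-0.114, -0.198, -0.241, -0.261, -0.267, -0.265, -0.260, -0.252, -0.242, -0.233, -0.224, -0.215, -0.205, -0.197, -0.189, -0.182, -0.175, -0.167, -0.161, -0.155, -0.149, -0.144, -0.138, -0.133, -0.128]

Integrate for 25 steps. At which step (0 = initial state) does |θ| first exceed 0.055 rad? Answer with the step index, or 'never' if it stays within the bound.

Answer: never

Derivation:
apply F[0]=-0.114 → step 1: x=0.003, v=0.124, θ=-0.021, ω=0.007
apply F[1]=-0.198 → step 2: x=0.005, v=0.121, θ=-0.021, ω=0.007
apply F[2]=-0.241 → step 3: x=0.007, v=0.116, θ=-0.021, ω=0.007
apply F[3]=-0.261 → step 4: x=0.010, v=0.111, θ=-0.020, ω=0.009
apply F[4]=-0.267 → step 5: x=0.012, v=0.106, θ=-0.020, ω=0.010
apply F[5]=-0.265 → step 6: x=0.014, v=0.100, θ=-0.020, ω=0.012
apply F[6]=-0.260 → step 7: x=0.016, v=0.095, θ=-0.020, ω=0.013
apply F[7]=-0.252 → step 8: x=0.018, v=0.090, θ=-0.019, ω=0.015
apply F[8]=-0.242 → step 9: x=0.019, v=0.086, θ=-0.019, ω=0.016
apply F[9]=-0.233 → step 10: x=0.021, v=0.081, θ=-0.019, ω=0.017
apply F[10]=-0.224 → step 11: x=0.023, v=0.077, θ=-0.018, ω=0.018
apply F[11]=-0.215 → step 12: x=0.024, v=0.073, θ=-0.018, ω=0.018
apply F[12]=-0.205 → step 13: x=0.026, v=0.069, θ=-0.018, ω=0.019
apply F[13]=-0.197 → step 14: x=0.027, v=0.065, θ=-0.017, ω=0.019
apply F[14]=-0.189 → step 15: x=0.028, v=0.061, θ=-0.017, ω=0.020
apply F[15]=-0.182 → step 16: x=0.029, v=0.058, θ=-0.017, ω=0.020
apply F[16]=-0.175 → step 17: x=0.030, v=0.055, θ=-0.016, ω=0.020
apply F[17]=-0.167 → step 18: x=0.032, v=0.051, θ=-0.016, ω=0.020
apply F[18]=-0.161 → step 19: x=0.033, v=0.048, θ=-0.015, ω=0.020
apply F[19]=-0.155 → step 20: x=0.033, v=0.046, θ=-0.015, ω=0.020
apply F[20]=-0.149 → step 21: x=0.034, v=0.043, θ=-0.015, ω=0.020
apply F[21]=-0.144 → step 22: x=0.035, v=0.040, θ=-0.014, ω=0.020
apply F[22]=-0.138 → step 23: x=0.036, v=0.037, θ=-0.014, ω=0.020
apply F[23]=-0.133 → step 24: x=0.037, v=0.035, θ=-0.013, ω=0.019
apply F[24]=-0.128 → step 25: x=0.037, v=0.033, θ=-0.013, ω=0.019
max |θ| = 0.021 ≤ 0.055 over all 26 states.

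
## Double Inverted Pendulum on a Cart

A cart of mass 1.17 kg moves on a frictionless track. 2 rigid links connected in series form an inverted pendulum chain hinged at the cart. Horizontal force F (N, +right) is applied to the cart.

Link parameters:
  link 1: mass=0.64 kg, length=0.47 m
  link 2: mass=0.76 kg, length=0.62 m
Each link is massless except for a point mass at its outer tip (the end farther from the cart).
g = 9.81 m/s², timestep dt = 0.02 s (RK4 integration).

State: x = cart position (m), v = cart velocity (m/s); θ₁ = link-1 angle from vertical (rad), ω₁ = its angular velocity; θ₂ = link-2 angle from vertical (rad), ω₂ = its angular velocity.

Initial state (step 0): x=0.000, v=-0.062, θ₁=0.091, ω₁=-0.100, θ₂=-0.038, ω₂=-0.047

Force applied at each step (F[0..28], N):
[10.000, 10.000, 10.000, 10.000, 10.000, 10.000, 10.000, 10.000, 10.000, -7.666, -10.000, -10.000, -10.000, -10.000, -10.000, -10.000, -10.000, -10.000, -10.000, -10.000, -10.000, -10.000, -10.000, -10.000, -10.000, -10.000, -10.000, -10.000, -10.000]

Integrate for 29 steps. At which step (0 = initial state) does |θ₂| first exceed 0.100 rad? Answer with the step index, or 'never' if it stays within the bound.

apply F[0]=+10.000 → step 1: x=0.000, v=0.087, θ₁=0.087, ω₁=-0.313, θ₂=-0.040, ω₂=-0.139
apply F[1]=+10.000 → step 2: x=0.003, v=0.238, θ₁=0.078, ω₁=-0.536, θ₂=-0.044, ω₂=-0.228
apply F[2]=+10.000 → step 3: x=0.010, v=0.392, θ₁=0.065, ω₁=-0.773, θ₂=-0.049, ω₂=-0.311
apply F[3]=+10.000 → step 4: x=0.019, v=0.550, θ₁=0.047, ω₁=-1.032, θ₂=-0.056, ω₂=-0.385
apply F[4]=+10.000 → step 5: x=0.032, v=0.712, θ₁=0.024, ω₁=-1.318, θ₂=-0.064, ω₂=-0.448
apply F[5]=+10.000 → step 6: x=0.048, v=0.881, θ₁=-0.006, ω₁=-1.639, θ₂=-0.074, ω₂=-0.496
apply F[6]=+10.000 → step 7: x=0.067, v=1.057, θ₁=-0.042, ω₁=-2.000, θ₂=-0.084, ω₂=-0.528
apply F[7]=+10.000 → step 8: x=0.090, v=1.238, θ₁=-0.086, ω₁=-2.402, θ₂=-0.095, ω₂=-0.540
apply F[8]=+10.000 → step 9: x=0.117, v=1.423, θ₁=-0.138, ω₁=-2.842, θ₂=-0.106, ω₂=-0.537
apply F[9]=-7.666 → step 10: x=0.144, v=1.319, θ₁=-0.194, ω₁=-2.712, θ₂=-0.116, ω₂=-0.510
apply F[10]=-10.000 → step 11: x=0.169, v=1.187, θ₁=-0.246, ω₁=-2.568, θ₂=-0.126, ω₂=-0.457
apply F[11]=-10.000 → step 12: x=0.192, v=1.067, θ₁=-0.297, ω₁=-2.488, θ₂=-0.134, ω₂=-0.379
apply F[12]=-10.000 → step 13: x=0.212, v=0.955, θ₁=-0.346, ω₁=-2.465, θ₂=-0.141, ω₂=-0.277
apply F[13]=-10.000 → step 14: x=0.230, v=0.851, θ₁=-0.396, ω₁=-2.495, θ₂=-0.145, ω₂=-0.155
apply F[14]=-10.000 → step 15: x=0.246, v=0.752, θ₁=-0.446, ω₁=-2.569, θ₂=-0.147, ω₂=-0.015
apply F[15]=-10.000 → step 16: x=0.260, v=0.655, θ₁=-0.499, ω₁=-2.681, θ₂=-0.146, ω₂=0.140
apply F[16]=-10.000 → step 17: x=0.272, v=0.560, θ₁=-0.554, ω₁=-2.824, θ₂=-0.141, ω₂=0.305
apply F[17]=-10.000 → step 18: x=0.282, v=0.462, θ₁=-0.612, ω₁=-2.991, θ₂=-0.133, ω₂=0.475
apply F[18]=-10.000 → step 19: x=0.291, v=0.362, θ₁=-0.674, ω₁=-3.173, θ₂=-0.122, ω₂=0.645
apply F[19]=-10.000 → step 20: x=0.297, v=0.256, θ₁=-0.739, ω₁=-3.366, θ₂=-0.108, ω₂=0.809
apply F[20]=-10.000 → step 21: x=0.301, v=0.143, θ₁=-0.808, ω₁=-3.565, θ₂=-0.090, ω₂=0.963
apply F[21]=-10.000 → step 22: x=0.302, v=0.023, θ₁=-0.882, ω₁=-3.768, θ₂=-0.069, ω₂=1.101
apply F[22]=-10.000 → step 23: x=0.302, v=-0.106, θ₁=-0.959, ω₁=-3.974, θ₂=-0.046, ω₂=1.219
apply F[23]=-10.000 → step 24: x=0.298, v=-0.244, θ₁=-1.041, ω₁=-4.187, θ₂=-0.021, ω₂=1.315
apply F[24]=-10.000 → step 25: x=0.292, v=-0.391, θ₁=-1.127, ω₁=-4.409, θ₂=0.007, ω₂=1.384
apply F[25]=-10.000 → step 26: x=0.282, v=-0.549, θ₁=-1.217, ω₁=-4.648, θ₂=0.035, ω₂=1.423
apply F[26]=-10.000 → step 27: x=0.270, v=-0.719, θ₁=-1.313, ω₁=-4.910, θ₂=0.063, ω₂=1.427
apply F[27]=-10.000 → step 28: x=0.254, v=-0.902, θ₁=-1.414, ω₁=-5.206, θ₂=0.091, ω₂=1.391
apply F[28]=-10.000 → step 29: x=0.234, v=-1.101, θ₁=-1.521, ω₁=-5.552, θ₂=0.119, ω₂=1.306
|θ₂| = 0.106 > 0.100 first at step 9.

Answer: 9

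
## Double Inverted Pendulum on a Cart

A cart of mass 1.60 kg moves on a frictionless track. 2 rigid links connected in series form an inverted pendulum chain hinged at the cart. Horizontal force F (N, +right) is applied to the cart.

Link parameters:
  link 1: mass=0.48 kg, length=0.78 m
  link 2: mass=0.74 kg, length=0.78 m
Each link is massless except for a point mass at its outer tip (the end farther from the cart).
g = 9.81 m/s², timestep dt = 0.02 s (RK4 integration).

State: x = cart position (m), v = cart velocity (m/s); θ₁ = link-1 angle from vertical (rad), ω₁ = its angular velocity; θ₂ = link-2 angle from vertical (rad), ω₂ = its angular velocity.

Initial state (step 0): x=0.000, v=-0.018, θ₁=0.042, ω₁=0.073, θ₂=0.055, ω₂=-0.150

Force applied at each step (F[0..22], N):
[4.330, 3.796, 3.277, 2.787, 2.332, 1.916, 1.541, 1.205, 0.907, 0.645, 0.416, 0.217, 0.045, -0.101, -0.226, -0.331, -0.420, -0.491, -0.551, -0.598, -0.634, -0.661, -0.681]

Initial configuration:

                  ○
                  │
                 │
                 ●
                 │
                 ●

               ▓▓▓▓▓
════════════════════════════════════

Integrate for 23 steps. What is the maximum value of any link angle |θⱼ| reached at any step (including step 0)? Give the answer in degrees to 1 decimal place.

apply F[0]=+4.330 → step 1: x=0.000, v=0.030, θ₁=0.043, ω₁=0.018, θ₂=0.052, ω₂=-0.143
apply F[1]=+3.796 → step 2: x=0.001, v=0.071, θ₁=0.043, ω₁=-0.026, θ₂=0.049, ω₂=-0.138
apply F[2]=+3.277 → step 3: x=0.003, v=0.105, θ₁=0.042, ω₁=-0.062, θ₂=0.047, ω₂=-0.134
apply F[3]=+2.787 → step 4: x=0.005, v=0.134, θ₁=0.040, ω₁=-0.090, θ₂=0.044, ω₂=-0.132
apply F[4]=+2.332 → step 5: x=0.008, v=0.157, θ₁=0.038, ω₁=-0.111, θ₂=0.041, ω₂=-0.130
apply F[5]=+1.916 → step 6: x=0.012, v=0.176, θ₁=0.036, ω₁=-0.126, θ₂=0.039, ω₂=-0.128
apply F[6]=+1.541 → step 7: x=0.015, v=0.190, θ₁=0.033, ω₁=-0.137, θ₂=0.036, ω₂=-0.126
apply F[7]=+1.205 → step 8: x=0.019, v=0.200, θ₁=0.031, ω₁=-0.143, θ₂=0.034, ω₂=-0.125
apply F[8]=+0.907 → step 9: x=0.023, v=0.207, θ₁=0.028, ω₁=-0.146, θ₂=0.031, ω₂=-0.123
apply F[9]=+0.645 → step 10: x=0.027, v=0.211, θ₁=0.025, ω₁=-0.146, θ₂=0.029, ω₂=-0.120
apply F[10]=+0.416 → step 11: x=0.032, v=0.213, θ₁=0.022, ω₁=-0.144, θ₂=0.026, ω₂=-0.118
apply F[11]=+0.217 → step 12: x=0.036, v=0.212, θ₁=0.019, ω₁=-0.140, θ₂=0.024, ω₂=-0.115
apply F[12]=+0.045 → step 13: x=0.040, v=0.210, θ₁=0.016, ω₁=-0.135, θ₂=0.022, ω₂=-0.111
apply F[13]=-0.101 → step 14: x=0.044, v=0.207, θ₁=0.014, ω₁=-0.129, θ₂=0.020, ω₂=-0.108
apply F[14]=-0.226 → step 15: x=0.048, v=0.202, θ₁=0.011, ω₁=-0.122, θ₂=0.017, ω₂=-0.104
apply F[15]=-0.331 → step 16: x=0.052, v=0.196, θ₁=0.009, ω₁=-0.115, θ₂=0.015, ω₂=-0.100
apply F[16]=-0.420 → step 17: x=0.056, v=0.190, θ₁=0.007, ω₁=-0.107, θ₂=0.013, ω₂=-0.095
apply F[17]=-0.491 → step 18: x=0.060, v=0.183, θ₁=0.005, ω₁=-0.100, θ₂=0.012, ω₂=-0.091
apply F[18]=-0.551 → step 19: x=0.063, v=0.176, θ₁=0.003, ω₁=-0.092, θ₂=0.010, ω₂=-0.086
apply F[19]=-0.598 → step 20: x=0.067, v=0.168, θ₁=0.001, ω₁=-0.084, θ₂=0.008, ω₂=-0.082
apply F[20]=-0.634 → step 21: x=0.070, v=0.160, θ₁=-0.001, ω₁=-0.077, θ₂=0.007, ω₂=-0.077
apply F[21]=-0.661 → step 22: x=0.073, v=0.152, θ₁=-0.002, ω₁=-0.070, θ₂=0.005, ω₂=-0.072
apply F[22]=-0.681 → step 23: x=0.076, v=0.144, θ₁=-0.004, ω₁=-0.063, θ₂=0.004, ω₂=-0.068
Max |angle| over trajectory = 0.055 rad = 3.2°.

Answer: 3.2°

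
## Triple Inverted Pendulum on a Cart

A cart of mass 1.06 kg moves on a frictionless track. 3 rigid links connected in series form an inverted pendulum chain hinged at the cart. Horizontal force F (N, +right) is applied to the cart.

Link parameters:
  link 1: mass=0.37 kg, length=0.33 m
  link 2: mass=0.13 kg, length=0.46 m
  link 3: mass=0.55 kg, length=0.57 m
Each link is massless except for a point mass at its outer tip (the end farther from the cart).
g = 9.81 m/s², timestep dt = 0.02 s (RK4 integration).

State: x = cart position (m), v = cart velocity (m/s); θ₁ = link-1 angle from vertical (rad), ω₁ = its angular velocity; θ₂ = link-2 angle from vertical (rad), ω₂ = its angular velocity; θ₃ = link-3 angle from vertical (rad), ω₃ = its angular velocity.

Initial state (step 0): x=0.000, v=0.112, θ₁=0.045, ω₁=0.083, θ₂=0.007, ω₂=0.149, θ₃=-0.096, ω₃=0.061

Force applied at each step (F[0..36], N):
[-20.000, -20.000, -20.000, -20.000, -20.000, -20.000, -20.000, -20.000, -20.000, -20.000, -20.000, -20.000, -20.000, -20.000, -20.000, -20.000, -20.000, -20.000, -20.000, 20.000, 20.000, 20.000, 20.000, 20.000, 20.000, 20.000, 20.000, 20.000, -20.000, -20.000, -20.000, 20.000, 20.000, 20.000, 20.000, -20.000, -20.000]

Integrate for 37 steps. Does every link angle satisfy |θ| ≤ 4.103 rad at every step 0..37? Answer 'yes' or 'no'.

Answer: yes

Derivation:
apply F[0]=-20.000 → step 1: x=-0.002, v=-0.274, θ₁=0.059, ω₁=1.317, θ₂=0.011, ω₂=0.264, θ₃=-0.096, ω₃=-0.096
apply F[1]=-20.000 → step 2: x=-0.011, v=-0.661, θ₁=0.098, ω₁=2.577, θ₂=0.017, ω₂=0.346, θ₃=-0.100, ω₃=-0.230
apply F[2]=-20.000 → step 3: x=-0.028, v=-1.047, θ₁=0.162, ω₁=3.851, θ₂=0.025, ω₂=0.378, θ₃=-0.105, ω₃=-0.307
apply F[3]=-20.000 → step 4: x=-0.053, v=-1.420, θ₁=0.252, ω₁=5.062, θ₂=0.032, ω₂=0.378, θ₃=-0.111, ω₃=-0.286
apply F[4]=-20.000 → step 5: x=-0.085, v=-1.766, θ₁=0.363, ω₁=6.090, θ₂=0.040, ω₂=0.420, θ₃=-0.116, ω₃=-0.151
apply F[5]=-20.000 → step 6: x=-0.123, v=-2.072, θ₁=0.493, ω₁=6.856, θ₂=0.050, ω₂=0.595, θ₃=-0.117, ω₃=0.077
apply F[6]=-20.000 → step 7: x=-0.167, v=-2.338, θ₁=0.636, ω₁=7.373, θ₂=0.065, ω₂=0.950, θ₃=-0.112, ω₃=0.357
apply F[7]=-20.000 → step 8: x=-0.216, v=-2.569, θ₁=0.787, ω₁=7.701, θ₂=0.089, ω₂=1.481, θ₃=-0.102, ω₃=0.658
apply F[8]=-20.000 → step 9: x=-0.270, v=-2.772, θ₁=0.943, ω₁=7.900, θ₂=0.125, ω₂=2.154, θ₃=-0.086, ω₃=0.970
apply F[9]=-20.000 → step 10: x=-0.327, v=-2.952, θ₁=1.102, ω₁=7.998, θ₂=0.176, ω₂=2.925, θ₃=-0.063, ω₃=1.302
apply F[10]=-20.000 → step 11: x=-0.388, v=-3.115, θ₁=1.262, ω₁=8.002, θ₂=0.243, ω₂=3.748, θ₃=-0.034, ω₃=1.673
apply F[11]=-20.000 → step 12: x=-0.452, v=-3.266, θ₁=1.422, ω₁=7.901, θ₂=0.326, ω₂=4.572, θ₃=0.004, ω₃=2.109
apply F[12]=-20.000 → step 13: x=-0.518, v=-3.412, θ₁=1.578, ω₁=7.675, θ₂=0.425, ω₂=5.343, θ₃=0.051, ω₃=2.637
apply F[13]=-20.000 → step 14: x=-0.588, v=-3.559, θ₁=1.728, ω₁=7.304, θ₂=0.539, ω₂=6.005, θ₃=0.110, ω₃=3.284
apply F[14]=-20.000 → step 15: x=-0.661, v=-3.714, θ₁=1.869, ω₁=6.767, θ₂=0.664, ω₂=6.503, θ₃=0.184, ω₃=4.070
apply F[15]=-20.000 → step 16: x=-0.737, v=-3.883, θ₁=1.997, ω₁=6.047, θ₂=0.798, ω₂=6.784, θ₃=0.274, ω₃=5.000
apply F[16]=-20.000 → step 17: x=-0.816, v=-4.069, θ₁=2.109, ω₁=5.133, θ₂=0.934, ω₂=6.796, θ₃=0.384, ω₃=6.072
apply F[17]=-20.000 → step 18: x=-0.900, v=-4.272, θ₁=2.201, ω₁=4.012, θ₂=1.067, ω₂=6.498, θ₃=0.518, ω₃=7.278
apply F[18]=-20.000 → step 19: x=-0.987, v=-4.485, θ₁=2.268, ω₁=2.660, θ₂=1.192, ω₂=5.867, θ₃=0.676, ω₃=8.613
apply F[19]=+20.000 → step 20: x=-1.073, v=-4.077, θ₁=2.322, ω₁=2.647, θ₂=1.293, ω₂=4.316, θ₃=0.860, ω₃=9.727
apply F[20]=+20.000 → step 21: x=-1.150, v=-3.650, θ₁=2.373, ω₁=2.392, θ₂=1.365, ω₂=2.894, θ₃=1.066, ω₃=10.831
apply F[21]=+20.000 → step 22: x=-1.219, v=-3.199, θ₁=2.414, ω₁=1.672, θ₂=1.413, ω₂=2.090, θ₃=1.292, ω₃=11.693
apply F[22]=+20.000 → step 23: x=-1.278, v=-2.731, θ₁=2.437, ω₁=0.597, θ₂=1.458, ω₂=2.626, θ₃=1.528, ω₃=11.811
apply F[23]=+20.000 → step 24: x=-1.328, v=-2.261, θ₁=2.439, ω₁=-0.326, θ₂=1.527, ω₂=4.490, θ₃=1.758, ω₃=11.068
apply F[24]=+20.000 → step 25: x=-1.368, v=-1.784, θ₁=2.426, ω₁=-0.911, θ₂=1.642, ω₂=7.039, θ₃=1.967, ω₃=9.799
apply F[25]=+20.000 → step 26: x=-1.399, v=-1.268, θ₁=2.404, ω₁=-1.313, θ₂=1.811, ω₂=10.002, θ₃=2.147, ω₃=8.106
apply F[26]=+20.000 → step 27: x=-1.418, v=-0.624, θ₁=2.375, ω₁=-1.547, θ₂=2.046, ω₂=13.504, θ₃=2.288, ω₃=5.858
apply F[27]=+20.000 → step 28: x=-1.422, v=0.325, θ₁=2.350, ω₁=-0.427, θ₂=2.349, ω₂=16.281, θ₃=2.382, ω₃=3.893
apply F[28]=-20.000 → step 29: x=-1.410, v=0.802, θ₁=2.370, ω₁=2.622, θ₂=2.657, ω₂=13.719, θ₃=2.469, ω₃=5.341
apply F[29]=-20.000 → step 30: x=-1.392, v=0.947, θ₁=2.454, ω₁=5.733, θ₂=2.886, ω₂=9.184, θ₃=2.603, ω₃=7.988
apply F[30]=-20.000 → step 31: x=-1.373, v=0.999, θ₁=2.597, ω₁=8.571, θ₂=3.023, ω₂=4.408, θ₃=2.787, ω₃=10.423
apply F[31]=+20.000 → step 32: x=-1.345, v=1.819, θ₁=2.817, ω₁=13.697, θ₂=3.067, ω₂=0.027, θ₃=3.015, ω₃=12.219
apply F[32]=+20.000 → step 33: x=-1.300, v=2.587, θ₁=3.137, ω₁=17.419, θ₂=3.061, ω₂=0.984, θ₃=3.248, ω₃=10.200
apply F[33]=+20.000 → step 34: x=-1.247, v=2.656, θ₁=3.469, ω₁=15.187, θ₂=3.152, ω₂=8.186, θ₃=3.406, ω₃=5.713
apply F[34]=+20.000 → step 35: x=-1.196, v=2.361, θ₁=3.731, ω₁=10.663, θ₂=3.383, ω₂=14.553, θ₃=3.485, ω₃=2.565
apply F[35]=-20.000 → step 36: x=-1.160, v=1.283, θ₁=3.882, ω₁=4.821, θ₂=3.698, ω₂=16.007, θ₃=3.534, ω₃=3.055
apply F[36]=-20.000 → step 37: x=-1.143, v=0.401, θ₁=3.945, ω₁=1.906, θ₂=3.992, ω₂=13.101, θ₃=3.627, ω₃=6.312
Max |angle| over trajectory = 3.992 rad; bound = 4.103 → within bound.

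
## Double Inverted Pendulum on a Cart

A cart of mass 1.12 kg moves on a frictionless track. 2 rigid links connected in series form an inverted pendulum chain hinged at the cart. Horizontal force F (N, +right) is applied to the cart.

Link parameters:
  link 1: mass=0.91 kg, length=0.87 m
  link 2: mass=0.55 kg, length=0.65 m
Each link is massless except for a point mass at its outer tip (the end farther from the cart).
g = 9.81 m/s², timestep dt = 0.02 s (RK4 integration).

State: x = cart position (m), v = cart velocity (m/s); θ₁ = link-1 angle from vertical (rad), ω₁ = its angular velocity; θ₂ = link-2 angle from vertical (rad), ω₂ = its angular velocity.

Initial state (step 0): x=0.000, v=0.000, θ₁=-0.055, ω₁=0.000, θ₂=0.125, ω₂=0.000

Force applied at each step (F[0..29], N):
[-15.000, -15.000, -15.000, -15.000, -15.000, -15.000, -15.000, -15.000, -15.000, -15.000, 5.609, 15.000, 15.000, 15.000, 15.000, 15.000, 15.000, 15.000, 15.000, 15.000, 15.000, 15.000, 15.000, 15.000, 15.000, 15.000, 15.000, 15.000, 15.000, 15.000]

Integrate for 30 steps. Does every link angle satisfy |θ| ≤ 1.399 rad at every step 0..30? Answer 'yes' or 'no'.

apply F[0]=-15.000 → step 1: x=-0.003, v=-0.253, θ₁=-0.052, ω₁=0.254, θ₂=0.126, ω₂=0.090
apply F[1]=-15.000 → step 2: x=-0.010, v=-0.508, θ₁=-0.045, ω₁=0.511, θ₂=0.129, ω₂=0.178
apply F[2]=-15.000 → step 3: x=-0.023, v=-0.766, θ₁=-0.032, ω₁=0.776, θ₂=0.133, ω₂=0.259
apply F[3]=-15.000 → step 4: x=-0.041, v=-1.028, θ₁=-0.014, ω₁=1.052, θ₂=0.139, ω₂=0.331
apply F[4]=-15.000 → step 5: x=-0.064, v=-1.296, θ₁=0.010, ω₁=1.342, θ₂=0.146, ω₂=0.391
apply F[5]=-15.000 → step 6: x=-0.093, v=-1.568, θ₁=0.040, ω₁=1.648, θ₂=0.154, ω₂=0.437
apply F[6]=-15.000 → step 7: x=-0.127, v=-1.845, θ₁=0.076, ω₁=1.970, θ₂=0.164, ω₂=0.468
apply F[7]=-15.000 → step 8: x=-0.167, v=-2.124, θ₁=0.119, ω₁=2.307, θ₂=0.173, ω₂=0.483
apply F[8]=-15.000 → step 9: x=-0.212, v=-2.400, θ₁=0.169, ω₁=2.652, θ₂=0.183, ω₂=0.488
apply F[9]=-15.000 → step 10: x=-0.262, v=-2.668, θ₁=0.225, ω₁=2.998, θ₂=0.193, ω₂=0.488
apply F[10]=+5.609 → step 11: x=-0.315, v=-2.586, θ₁=0.285, ω₁=2.965, θ₂=0.202, ω₂=0.480
apply F[11]=+15.000 → step 12: x=-0.364, v=-2.362, θ₁=0.342, ω₁=2.798, θ₂=0.212, ω₂=0.451
apply F[12]=+15.000 → step 13: x=-0.410, v=-2.153, θ₁=0.397, ω₁=2.669, θ₂=0.220, ω₂=0.404
apply F[13]=+15.000 → step 14: x=-0.451, v=-1.958, θ₁=0.449, ω₁=2.575, θ₂=0.228, ω₂=0.337
apply F[14]=+15.000 → step 15: x=-0.488, v=-1.774, θ₁=0.500, ω₁=2.513, θ₂=0.234, ω₂=0.254
apply F[15]=+15.000 → step 16: x=-0.522, v=-1.599, θ₁=0.550, ω₁=2.479, θ₂=0.238, ω₂=0.154
apply F[16]=+15.000 → step 17: x=-0.552, v=-1.431, θ₁=0.599, ω₁=2.469, θ₂=0.240, ω₂=0.039
apply F[17]=+15.000 → step 18: x=-0.579, v=-1.267, θ₁=0.649, ω₁=2.482, θ₂=0.239, ω₂=-0.087
apply F[18]=+15.000 → step 19: x=-0.603, v=-1.106, θ₁=0.699, ω₁=2.512, θ₂=0.236, ω₂=-0.224
apply F[19]=+15.000 → step 20: x=-0.623, v=-0.945, θ₁=0.749, ω₁=2.559, θ₂=0.230, ω₂=-0.369
apply F[20]=+15.000 → step 21: x=-0.640, v=-0.784, θ₁=0.801, ω₁=2.620, θ₂=0.221, ω₂=-0.519
apply F[21]=+15.000 → step 22: x=-0.655, v=-0.620, θ₁=0.854, ω₁=2.692, θ₂=0.209, ω₂=-0.672
apply F[22]=+15.000 → step 23: x=-0.665, v=-0.451, θ₁=0.909, ω₁=2.775, θ₂=0.194, ω₂=-0.825
apply F[23]=+15.000 → step 24: x=-0.673, v=-0.278, θ₁=0.965, ω₁=2.866, θ₂=0.176, ω₂=-0.976
apply F[24]=+15.000 → step 25: x=-0.676, v=-0.097, θ₁=1.024, ω₁=2.966, θ₂=0.155, ω₂=-1.122
apply F[25]=+15.000 → step 26: x=-0.676, v=0.090, θ₁=1.084, ω₁=3.072, θ₂=0.132, ω₂=-1.260
apply F[26]=+15.000 → step 27: x=-0.673, v=0.286, θ₁=1.147, ω₁=3.187, θ₂=0.105, ω₂=-1.386
apply F[27]=+15.000 → step 28: x=-0.665, v=0.492, θ₁=1.212, ω₁=3.310, θ₂=0.076, ω₂=-1.500
apply F[28]=+15.000 → step 29: x=-0.653, v=0.707, θ₁=1.279, ω₁=3.442, θ₂=0.045, ω₂=-1.597
apply F[29]=+15.000 → step 30: x=-0.636, v=0.934, θ₁=1.349, ω₁=3.586, θ₂=0.012, ω₂=-1.674
Max |angle| over trajectory = 1.349 rad; bound = 1.399 → within bound.

Answer: yes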